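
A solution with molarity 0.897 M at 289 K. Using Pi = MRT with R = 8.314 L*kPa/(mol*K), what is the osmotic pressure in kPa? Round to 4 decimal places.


Osmotic pressure (van't Hoff): Pi = M*R*T.
RT = 8.314 * 289 = 2402.746
Pi = 0.897 * 2402.746
Pi = 2155.263162 kPa, rounded to 4 dp:

2155.2632 kPa


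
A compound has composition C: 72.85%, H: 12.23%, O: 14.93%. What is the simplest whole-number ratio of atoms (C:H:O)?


Assume 100 g of compound, divide each mass% by atomic mass to get moles, then normalize by the smallest to get a raw atom ratio.
Moles per 100 g: C: 72.85/12.011 = 6.0653, H: 12.23/1.008 = 12.1329, O: 14.93/15.999 = 0.9332
Raw ratio (divide by min = 0.9332): C: 6.5, H: 13.002, O: 1.0
Multiply by 2 to clear fractions: C: 12.999 ~= 13, H: 26.003 ~= 26, O: 2.0 ~= 2
Reduce by GCD to get the simplest whole-number ratio:

13:26:2


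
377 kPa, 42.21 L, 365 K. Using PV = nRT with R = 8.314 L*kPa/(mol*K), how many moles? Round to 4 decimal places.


PV = nRT, solve for n = PV / (RT).
PV = 377 * 42.21 = 15913.17
RT = 8.314 * 365 = 3034.61
n = 15913.17 / 3034.61
n = 5.24389295 mol, rounded to 4 dp:

5.2439 mol


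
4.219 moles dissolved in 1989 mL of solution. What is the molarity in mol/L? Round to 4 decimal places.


Convert volume to liters: V_L = V_mL / 1000.
V_L = 1989 / 1000 = 1.989 L
M = n / V_L = 4.219 / 1.989
M = 2.12116642 mol/L, rounded to 4 dp:

2.1212 mol/L


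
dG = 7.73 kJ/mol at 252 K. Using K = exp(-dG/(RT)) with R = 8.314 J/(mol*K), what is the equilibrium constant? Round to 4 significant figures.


dG is in kJ/mol; multiply by 1000 to match R in J/(mol*K).
RT = 8.314 * 252 = 2095.128 J/mol
exponent = -dG*1000 / (RT) = -(7.73*1000) / 2095.128 = -3.68951205
K = exp(-3.68951205)
K = 0.02498419, rounded to 4 significant figures:

0.02498


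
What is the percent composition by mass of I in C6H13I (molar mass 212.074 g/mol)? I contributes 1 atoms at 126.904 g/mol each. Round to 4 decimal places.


pct = 100 * (n_elem * M_elem) / M_total
mass_contribution = 1 * 126.904 = 126.904 g/mol
pct = 100 * 126.904 / 212.074
pct = 59.83948999 %, rounded to 4 dp:

59.8395 %


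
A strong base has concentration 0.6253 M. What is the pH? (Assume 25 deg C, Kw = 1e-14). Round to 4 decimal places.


A strong base dissociates completely, so [OH-] equals the given concentration.
pOH = -log10([OH-]) = -log10(0.6253) = 0.203912
pH = 14 - pOH = 14 - 0.203912
pH = 13.796088, rounded to 4 dp:

13.7961


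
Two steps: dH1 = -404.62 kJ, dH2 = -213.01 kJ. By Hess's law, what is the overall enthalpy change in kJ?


Hess's law: enthalpy is a state function, so add the step enthalpies.
dH_total = dH1 + dH2 = -404.62 + (-213.01)
dH_total = -617.63 kJ:

-617.63 kJ


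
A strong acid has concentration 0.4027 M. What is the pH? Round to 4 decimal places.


A strong acid dissociates completely, so [H+] equals the given concentration.
pH = -log10([H+]) = -log10(0.4027)
pH = 0.39501837, rounded to 4 dp:

0.3950


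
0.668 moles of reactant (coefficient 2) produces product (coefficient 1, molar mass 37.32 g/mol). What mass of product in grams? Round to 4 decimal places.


Use the coefficient ratio to convert reactant moles to product moles, then multiply by the product's molar mass.
moles_P = moles_R * (coeff_P / coeff_R) = 0.668 * (1/2) = 0.334
mass_P = moles_P * M_P = 0.334 * 37.32
mass_P = 12.46488 g, rounded to 4 dp:

12.4649 g


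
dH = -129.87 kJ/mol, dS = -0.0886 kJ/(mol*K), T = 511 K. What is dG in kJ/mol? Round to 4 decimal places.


Gibbs: dG = dH - T*dS (consistent units, dS already in kJ/(mol*K)).
T*dS = 511 * -0.0886 = -45.2746
dG = -129.87 - (-45.2746)
dG = -84.5954 kJ/mol, rounded to 4 dp:

-84.5954 kJ/mol


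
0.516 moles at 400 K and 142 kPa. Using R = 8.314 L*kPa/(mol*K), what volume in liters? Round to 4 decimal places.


PV = nRT, solve for V = nRT / P.
nRT = 0.516 * 8.314 * 400 = 1716.0096
V = 1716.0096 / 142
V = 12.08457465 L, rounded to 4 dp:

12.0846 L


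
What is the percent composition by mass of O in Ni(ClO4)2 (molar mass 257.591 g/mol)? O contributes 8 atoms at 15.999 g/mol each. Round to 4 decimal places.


pct = 100 * (n_elem * M_elem) / M_total
mass_contribution = 8 * 15.999 = 127.992 g/mol
pct = 100 * 127.992 / 257.591
pct = 49.6880714 %, rounded to 4 dp:

49.6881 %


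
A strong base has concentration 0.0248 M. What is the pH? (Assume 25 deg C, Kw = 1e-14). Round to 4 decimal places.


A strong base dissociates completely, so [OH-] equals the given concentration.
pOH = -log10([OH-]) = -log10(0.0248) = 1.605548
pH = 14 - pOH = 14 - 1.605548
pH = 12.394452, rounded to 4 dp:

12.3945


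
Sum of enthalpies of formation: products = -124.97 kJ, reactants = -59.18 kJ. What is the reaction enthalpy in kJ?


dH_rxn = sum(dH_f products) - sum(dH_f reactants)
dH_rxn = -124.97 - (-59.18)
dH_rxn = -65.79 kJ:

-65.79 kJ


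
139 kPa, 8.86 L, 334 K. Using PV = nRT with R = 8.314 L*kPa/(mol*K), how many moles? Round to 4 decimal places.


PV = nRT, solve for n = PV / (RT).
PV = 139 * 8.86 = 1231.54
RT = 8.314 * 334 = 2776.876
n = 1231.54 / 2776.876
n = 0.44349838 mol, rounded to 4 dp:

0.4435 mol


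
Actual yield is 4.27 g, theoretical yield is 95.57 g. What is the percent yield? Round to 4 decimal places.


% yield = 100 * actual / theoretical
% yield = 100 * 4.27 / 95.57
% yield = 4.46792927 %, rounded to 4 dp:

4.4679 %


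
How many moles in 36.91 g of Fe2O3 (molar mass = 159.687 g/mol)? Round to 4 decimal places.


n = mass / M
n = 36.91 / 159.687
n = 0.23113967 mol, rounded to 4 dp:

0.2311 mol


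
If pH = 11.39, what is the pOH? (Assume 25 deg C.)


At 25 deg C, pH + pOH = 14.
pOH = 14 - pH = 14 - 11.39
pOH = 2.61:

2.61


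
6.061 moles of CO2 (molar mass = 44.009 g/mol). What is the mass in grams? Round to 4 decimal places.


mass = n * M
mass = 6.061 * 44.009
mass = 266.738549 g, rounded to 4 dp:

266.7385 g


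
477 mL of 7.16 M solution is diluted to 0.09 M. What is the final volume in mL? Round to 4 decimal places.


Dilution: M1*V1 = M2*V2, solve for V2.
V2 = M1*V1 / M2
V2 = 7.16 * 477 / 0.09
V2 = 3415.32 / 0.09
V2 = 37948.0 mL, rounded to 4 dp:

37948.0000 mL


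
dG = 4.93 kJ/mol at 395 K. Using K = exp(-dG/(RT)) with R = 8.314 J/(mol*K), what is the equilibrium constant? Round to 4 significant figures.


dG is in kJ/mol; multiply by 1000 to match R in J/(mol*K).
RT = 8.314 * 395 = 3284.03 J/mol
exponent = -dG*1000 / (RT) = -(4.93*1000) / 3284.03 = -1.50120431
K = exp(-1.50120431)
K = 0.2228616, rounded to 4 significant figures:

0.2229


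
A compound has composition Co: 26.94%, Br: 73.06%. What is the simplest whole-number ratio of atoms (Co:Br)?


Assume 100 g of compound, divide each mass% by atomic mass to get moles, then normalize by the smallest to get a raw atom ratio.
Moles per 100 g: Co: 26.94/58.933 = 0.4571, Br: 73.06/79.904 = 0.9143
Raw ratio (divide by min = 0.4571): Co: 1.0, Br: 2.0
Multiply by 1 to clear fractions: Co: 1.0 ~= 1, Br: 2.0 ~= 2
Reduce by GCD to get the simplest whole-number ratio:

1:2


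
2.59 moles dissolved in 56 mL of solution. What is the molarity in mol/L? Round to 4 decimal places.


Convert volume to liters: V_L = V_mL / 1000.
V_L = 56 / 1000 = 0.056 L
M = n / V_L = 2.59 / 0.056
M = 46.25 mol/L, rounded to 4 dp:

46.2500 mol/L


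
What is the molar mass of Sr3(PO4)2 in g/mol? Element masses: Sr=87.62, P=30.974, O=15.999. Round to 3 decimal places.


M = sum(count * atomic_mass) over atoms.
M = 3*87.62 + 2*30.974 + 8*15.999
M = 262.86 + 61.948 + 127.992
M = 452.8 g/mol, rounded to 3 dp:

452.800 g/mol


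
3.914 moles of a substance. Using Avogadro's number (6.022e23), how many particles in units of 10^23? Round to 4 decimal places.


N = n * NA, then divide by 1e23 for the requested units.
N / 1e23 = n * 6.022
N / 1e23 = 3.914 * 6.022
N / 1e23 = 23.570108, rounded to 4 dp:

23.5701


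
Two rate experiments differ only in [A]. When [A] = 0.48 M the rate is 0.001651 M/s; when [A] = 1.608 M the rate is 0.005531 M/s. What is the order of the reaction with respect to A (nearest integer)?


Rate is proportional to [A]^n, so rate2/rate1 = ([A]2/[A]1)^n. Take logs to solve for n.
rate2/rate1 = 0.005531 / 0.001651 = 3.3501
[A]2/[A]1 = 1.608 / 0.48 = 3.35
n = ln(3.3501) / ln(3.35) = 1.0
Nearest integer order:

1


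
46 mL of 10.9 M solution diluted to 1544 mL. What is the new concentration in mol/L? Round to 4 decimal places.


Dilution: M1*V1 = M2*V2, solve for M2.
M2 = M1*V1 / V2
M2 = 10.9 * 46 / 1544
M2 = 501.4 / 1544
M2 = 0.32474093 mol/L, rounded to 4 dp:

0.3247 mol/L


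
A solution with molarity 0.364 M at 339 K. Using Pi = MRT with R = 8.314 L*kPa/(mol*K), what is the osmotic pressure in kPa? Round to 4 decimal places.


Osmotic pressure (van't Hoff): Pi = M*R*T.
RT = 8.314 * 339 = 2818.446
Pi = 0.364 * 2818.446
Pi = 1025.914344 kPa, rounded to 4 dp:

1025.9143 kPa


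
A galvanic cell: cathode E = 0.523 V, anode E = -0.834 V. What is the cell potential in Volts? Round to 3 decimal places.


Standard cell potential: E_cell = E_cathode - E_anode.
E_cell = 0.523 - (-0.834)
E_cell = 1.357 V, rounded to 3 dp:

1.357 V


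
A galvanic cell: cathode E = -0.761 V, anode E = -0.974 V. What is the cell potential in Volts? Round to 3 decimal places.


Standard cell potential: E_cell = E_cathode - E_anode.
E_cell = -0.761 - (-0.974)
E_cell = 0.213 V, rounded to 3 dp:

0.213 V


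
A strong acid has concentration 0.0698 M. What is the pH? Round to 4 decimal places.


A strong acid dissociates completely, so [H+] equals the given concentration.
pH = -log10([H+]) = -log10(0.0698)
pH = 1.15614458, rounded to 4 dp:

1.1561


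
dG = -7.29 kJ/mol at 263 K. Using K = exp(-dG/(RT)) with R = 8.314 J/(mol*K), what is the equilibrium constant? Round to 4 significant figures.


dG is in kJ/mol; multiply by 1000 to match R in J/(mol*K).
RT = 8.314 * 263 = 2186.582 J/mol
exponent = -dG*1000 / (RT) = -(-7.29*1000) / 2186.582 = 3.33397055
K = exp(3.33397055)
K = 28.049493, rounded to 4 significant figures:

28.05


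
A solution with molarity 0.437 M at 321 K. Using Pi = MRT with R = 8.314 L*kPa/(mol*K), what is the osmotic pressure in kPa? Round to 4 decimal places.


Osmotic pressure (van't Hoff): Pi = M*R*T.
RT = 8.314 * 321 = 2668.794
Pi = 0.437 * 2668.794
Pi = 1166.262978 kPa, rounded to 4 dp:

1166.2630 kPa


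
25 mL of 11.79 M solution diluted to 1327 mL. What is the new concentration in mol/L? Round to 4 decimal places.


Dilution: M1*V1 = M2*V2, solve for M2.
M2 = M1*V1 / V2
M2 = 11.79 * 25 / 1327
M2 = 294.75 / 1327
M2 = 0.22211756 mol/L, rounded to 4 dp:

0.2221 mol/L


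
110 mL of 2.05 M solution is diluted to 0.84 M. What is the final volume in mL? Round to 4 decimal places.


Dilution: M1*V1 = M2*V2, solve for V2.
V2 = M1*V1 / M2
V2 = 2.05 * 110 / 0.84
V2 = 225.5 / 0.84
V2 = 268.45238095 mL, rounded to 4 dp:

268.4524 mL


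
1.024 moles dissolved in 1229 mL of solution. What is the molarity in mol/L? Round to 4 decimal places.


Convert volume to liters: V_L = V_mL / 1000.
V_L = 1229 / 1000 = 1.229 L
M = n / V_L = 1.024 / 1.229
M = 0.83319772 mol/L, rounded to 4 dp:

0.8332 mol/L


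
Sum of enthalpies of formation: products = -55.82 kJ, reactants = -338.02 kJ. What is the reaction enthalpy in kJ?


dH_rxn = sum(dH_f products) - sum(dH_f reactants)
dH_rxn = -55.82 - (-338.02)
dH_rxn = 282.2 kJ:

282.20 kJ


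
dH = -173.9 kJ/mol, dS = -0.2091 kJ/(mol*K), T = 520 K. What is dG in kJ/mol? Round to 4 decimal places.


Gibbs: dG = dH - T*dS (consistent units, dS already in kJ/(mol*K)).
T*dS = 520 * -0.2091 = -108.732
dG = -173.9 - (-108.732)
dG = -65.168 kJ/mol, rounded to 4 dp:

-65.1680 kJ/mol


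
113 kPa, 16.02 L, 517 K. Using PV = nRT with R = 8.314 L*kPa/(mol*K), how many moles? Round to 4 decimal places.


PV = nRT, solve for n = PV / (RT).
PV = 113 * 16.02 = 1810.26
RT = 8.314 * 517 = 4298.338
n = 1810.26 / 4298.338
n = 0.42115348 mol, rounded to 4 dp:

0.4212 mol


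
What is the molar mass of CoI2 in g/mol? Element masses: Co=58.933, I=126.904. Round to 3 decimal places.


M = sum(count * atomic_mass) over atoms.
M = 1*58.933 + 2*126.904
M = 58.933 + 253.808
M = 312.741 g/mol, rounded to 3 dp:

312.741 g/mol


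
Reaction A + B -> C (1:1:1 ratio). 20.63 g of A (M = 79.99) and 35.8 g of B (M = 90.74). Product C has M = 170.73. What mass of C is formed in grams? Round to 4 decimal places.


Find moles of each reactant; the smaller value is the limiting reagent in a 1:1:1 reaction, so moles_C equals moles of the limiter.
n_A = mass_A / M_A = 20.63 / 79.99 = 0.257907 mol
n_B = mass_B / M_B = 35.8 / 90.74 = 0.394534 mol
Limiting reagent: A (smaller), n_limiting = 0.257907 mol
mass_C = n_limiting * M_C = 0.257907 * 170.73
mass_C = 44.03246211 g, rounded to 4 dp:

44.0325 g


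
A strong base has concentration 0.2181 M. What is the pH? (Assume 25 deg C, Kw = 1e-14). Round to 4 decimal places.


A strong base dissociates completely, so [OH-] equals the given concentration.
pOH = -log10([OH-]) = -log10(0.2181) = 0.661344
pH = 14 - pOH = 14 - 0.661344
pH = 13.338656, rounded to 4 dp:

13.3387


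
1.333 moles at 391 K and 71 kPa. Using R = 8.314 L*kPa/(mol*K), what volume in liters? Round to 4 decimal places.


PV = nRT, solve for V = nRT / P.
nRT = 1.333 * 8.314 * 391 = 4333.2817
V = 4333.2817 / 71
V = 61.03213662 L, rounded to 4 dp:

61.0321 L


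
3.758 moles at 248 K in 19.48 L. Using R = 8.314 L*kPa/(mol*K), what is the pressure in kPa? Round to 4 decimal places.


PV = nRT, solve for P = nRT / V.
nRT = 3.758 * 8.314 * 248 = 7748.515
P = 7748.515 / 19.48
P = 397.76771047 kPa, rounded to 4 dp:

397.7677 kPa


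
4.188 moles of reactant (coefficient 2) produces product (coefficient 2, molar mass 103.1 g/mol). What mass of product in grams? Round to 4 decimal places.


Use the coefficient ratio to convert reactant moles to product moles, then multiply by the product's molar mass.
moles_P = moles_R * (coeff_P / coeff_R) = 4.188 * (2/2) = 4.188
mass_P = moles_P * M_P = 4.188 * 103.1
mass_P = 431.7828 g, rounded to 4 dp:

431.7828 g


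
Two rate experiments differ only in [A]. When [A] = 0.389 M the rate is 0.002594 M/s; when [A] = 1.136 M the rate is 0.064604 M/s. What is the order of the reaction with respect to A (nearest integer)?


Rate is proportional to [A]^n, so rate2/rate1 = ([A]2/[A]1)^n. Take logs to solve for n.
rate2/rate1 = 0.064604 / 0.002594 = 24.9052
[A]2/[A]1 = 1.136 / 0.389 = 2.9203
n = ln(24.9052) / ln(2.9203) = 3.0
Nearest integer order:

3


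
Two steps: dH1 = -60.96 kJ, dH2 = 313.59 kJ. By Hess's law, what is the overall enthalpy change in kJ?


Hess's law: enthalpy is a state function, so add the step enthalpies.
dH_total = dH1 + dH2 = -60.96 + (313.59)
dH_total = 252.63 kJ:

252.63 kJ


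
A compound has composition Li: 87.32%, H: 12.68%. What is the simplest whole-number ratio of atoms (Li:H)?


Assume 100 g of compound, divide each mass% by atomic mass to get moles, then normalize by the smallest to get a raw atom ratio.
Moles per 100 g: Li: 87.32/6.941 = 12.5803, H: 12.68/1.008 = 12.5794
Raw ratio (divide by min = 12.5794): Li: 1.0, H: 1.0
Multiply by 1 to clear fractions: Li: 1.0 ~= 1, H: 1.0 ~= 1
Reduce by GCD to get the simplest whole-number ratio:

1:1


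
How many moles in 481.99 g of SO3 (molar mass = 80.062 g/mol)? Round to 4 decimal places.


n = mass / M
n = 481.99 / 80.062
n = 6.02020934 mol, rounded to 4 dp:

6.0202 mol


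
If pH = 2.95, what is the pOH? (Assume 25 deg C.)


At 25 deg C, pH + pOH = 14.
pOH = 14 - pH = 14 - 2.95
pOH = 11.05:

11.05


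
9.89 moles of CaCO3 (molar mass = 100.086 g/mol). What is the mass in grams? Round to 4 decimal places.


mass = n * M
mass = 9.89 * 100.086
mass = 989.85054 g, rounded to 4 dp:

989.8505 g


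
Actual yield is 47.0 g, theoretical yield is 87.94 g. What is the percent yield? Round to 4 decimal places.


% yield = 100 * actual / theoretical
% yield = 100 * 47.0 / 87.94
% yield = 53.44553104 %, rounded to 4 dp:

53.4455 %


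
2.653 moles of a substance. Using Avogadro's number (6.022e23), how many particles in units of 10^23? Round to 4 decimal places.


N = n * NA, then divide by 1e23 for the requested units.
N / 1e23 = n * 6.022
N / 1e23 = 2.653 * 6.022
N / 1e23 = 15.976366, rounded to 4 dp:

15.9764


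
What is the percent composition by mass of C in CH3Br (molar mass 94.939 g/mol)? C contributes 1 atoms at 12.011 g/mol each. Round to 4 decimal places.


pct = 100 * (n_elem * M_elem) / M_total
mass_contribution = 1 * 12.011 = 12.011 g/mol
pct = 100 * 12.011 / 94.939
pct = 12.65128135 %, rounded to 4 dp:

12.6513 %


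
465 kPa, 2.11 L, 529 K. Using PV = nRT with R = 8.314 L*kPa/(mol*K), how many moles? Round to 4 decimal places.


PV = nRT, solve for n = PV / (RT).
PV = 465 * 2.11 = 981.15
RT = 8.314 * 529 = 4398.106
n = 981.15 / 4398.106
n = 0.22308466 mol, rounded to 4 dp:

0.2231 mol


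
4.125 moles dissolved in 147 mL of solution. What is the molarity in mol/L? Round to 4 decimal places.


Convert volume to liters: V_L = V_mL / 1000.
V_L = 147 / 1000 = 0.147 L
M = n / V_L = 4.125 / 0.147
M = 28.06122449 mol/L, rounded to 4 dp:

28.0612 mol/L


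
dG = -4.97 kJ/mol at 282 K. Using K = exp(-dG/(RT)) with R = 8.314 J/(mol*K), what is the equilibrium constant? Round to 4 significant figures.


dG is in kJ/mol; multiply by 1000 to match R in J/(mol*K).
RT = 8.314 * 282 = 2344.548 J/mol
exponent = -dG*1000 / (RT) = -(-4.97*1000) / 2344.548 = 2.11981158
K = exp(2.11981158)
K = 8.3295679, rounded to 4 significant figures:

8.330


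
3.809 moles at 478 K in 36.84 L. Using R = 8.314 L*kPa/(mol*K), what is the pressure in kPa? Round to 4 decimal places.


PV = nRT, solve for P = nRT / V.
nRT = 3.809 * 8.314 * 478 = 15137.3164
P = 15137.3164 / 36.84
P = 410.8934962 kPa, rounded to 4 dp:

410.8935 kPa


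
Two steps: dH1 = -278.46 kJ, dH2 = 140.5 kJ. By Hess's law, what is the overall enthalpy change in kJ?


Hess's law: enthalpy is a state function, so add the step enthalpies.
dH_total = dH1 + dH2 = -278.46 + (140.5)
dH_total = -137.96 kJ:

-137.96 kJ


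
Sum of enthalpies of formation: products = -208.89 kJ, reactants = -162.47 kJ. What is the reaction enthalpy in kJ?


dH_rxn = sum(dH_f products) - sum(dH_f reactants)
dH_rxn = -208.89 - (-162.47)
dH_rxn = -46.42 kJ:

-46.42 kJ


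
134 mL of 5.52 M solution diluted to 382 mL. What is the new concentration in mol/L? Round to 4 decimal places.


Dilution: M1*V1 = M2*V2, solve for M2.
M2 = M1*V1 / V2
M2 = 5.52 * 134 / 382
M2 = 739.68 / 382
M2 = 1.93633508 mol/L, rounded to 4 dp:

1.9363 mol/L


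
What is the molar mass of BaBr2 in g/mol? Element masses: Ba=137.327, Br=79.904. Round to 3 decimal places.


M = sum(count * atomic_mass) over atoms.
M = 1*137.327 + 2*79.904
M = 137.327 + 159.808
M = 297.135 g/mol, rounded to 3 dp:

297.135 g/mol


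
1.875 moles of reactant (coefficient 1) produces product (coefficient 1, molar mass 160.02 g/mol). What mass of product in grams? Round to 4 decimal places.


Use the coefficient ratio to convert reactant moles to product moles, then multiply by the product's molar mass.
moles_P = moles_R * (coeff_P / coeff_R) = 1.875 * (1/1) = 1.875
mass_P = moles_P * M_P = 1.875 * 160.02
mass_P = 300.0375 g, rounded to 4 dp:

300.0375 g


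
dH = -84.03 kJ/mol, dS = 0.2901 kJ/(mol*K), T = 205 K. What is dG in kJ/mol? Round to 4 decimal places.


Gibbs: dG = dH - T*dS (consistent units, dS already in kJ/(mol*K)).
T*dS = 205 * 0.2901 = 59.4705
dG = -84.03 - (59.4705)
dG = -143.5005 kJ/mol, rounded to 4 dp:

-143.5005 kJ/mol


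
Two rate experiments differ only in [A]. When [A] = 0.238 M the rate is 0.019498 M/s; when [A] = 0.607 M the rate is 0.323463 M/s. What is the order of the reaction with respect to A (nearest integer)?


Rate is proportional to [A]^n, so rate2/rate1 = ([A]2/[A]1)^n. Take logs to solve for n.
rate2/rate1 = 0.323463 / 0.019498 = 16.5895
[A]2/[A]1 = 0.607 / 0.238 = 2.5504
n = ln(16.5895) / ln(2.5504) = 3.0
Nearest integer order:

3


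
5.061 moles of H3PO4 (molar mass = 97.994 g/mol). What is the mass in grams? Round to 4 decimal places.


mass = n * M
mass = 5.061 * 97.994
mass = 495.947634 g, rounded to 4 dp:

495.9476 g


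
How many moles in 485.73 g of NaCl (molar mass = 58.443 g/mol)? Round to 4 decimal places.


n = mass / M
n = 485.73 / 58.443
n = 8.31117499 mol, rounded to 4 dp:

8.3112 mol


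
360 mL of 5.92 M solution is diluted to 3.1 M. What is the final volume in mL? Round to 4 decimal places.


Dilution: M1*V1 = M2*V2, solve for V2.
V2 = M1*V1 / M2
V2 = 5.92 * 360 / 3.1
V2 = 2131.2 / 3.1
V2 = 687.48387097 mL, rounded to 4 dp:

687.4839 mL


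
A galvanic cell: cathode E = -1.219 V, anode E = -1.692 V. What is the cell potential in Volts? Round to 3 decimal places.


Standard cell potential: E_cell = E_cathode - E_anode.
E_cell = -1.219 - (-1.692)
E_cell = 0.473 V, rounded to 3 dp:

0.473 V


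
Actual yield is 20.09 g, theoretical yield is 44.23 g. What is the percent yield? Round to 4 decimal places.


% yield = 100 * actual / theoretical
% yield = 100 * 20.09 / 44.23
% yield = 45.42165951 %, rounded to 4 dp:

45.4217 %


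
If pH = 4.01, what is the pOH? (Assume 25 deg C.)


At 25 deg C, pH + pOH = 14.
pOH = 14 - pH = 14 - 4.01
pOH = 9.99:

9.99


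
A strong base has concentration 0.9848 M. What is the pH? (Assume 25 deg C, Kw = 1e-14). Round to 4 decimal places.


A strong base dissociates completely, so [OH-] equals the given concentration.
pOH = -log10([OH-]) = -log10(0.9848) = 0.006652
pH = 14 - pOH = 14 - 0.006652
pH = 13.993348, rounded to 4 dp:

13.9933


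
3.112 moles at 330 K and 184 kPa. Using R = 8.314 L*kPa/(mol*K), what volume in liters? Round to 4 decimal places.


PV = nRT, solve for V = nRT / P.
nRT = 3.112 * 8.314 * 330 = 8538.1454
V = 8538.1454 / 184
V = 46.40296413 L, rounded to 4 dp:

46.4030 L


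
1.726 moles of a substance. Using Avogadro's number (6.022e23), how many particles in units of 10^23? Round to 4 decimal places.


N = n * NA, then divide by 1e23 for the requested units.
N / 1e23 = n * 6.022
N / 1e23 = 1.726 * 6.022
N / 1e23 = 10.393972, rounded to 4 dp:

10.3940


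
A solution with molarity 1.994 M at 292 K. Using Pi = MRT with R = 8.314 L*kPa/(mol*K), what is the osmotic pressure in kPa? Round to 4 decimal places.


Osmotic pressure (van't Hoff): Pi = M*R*T.
RT = 8.314 * 292 = 2427.688
Pi = 1.994 * 2427.688
Pi = 4840.809872 kPa, rounded to 4 dp:

4840.8099 kPa


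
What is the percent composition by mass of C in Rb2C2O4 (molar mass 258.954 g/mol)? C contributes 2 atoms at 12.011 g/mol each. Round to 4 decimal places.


pct = 100 * (n_elem * M_elem) / M_total
mass_contribution = 2 * 12.011 = 24.022 g/mol
pct = 100 * 24.022 / 258.954
pct = 9.27655105 %, rounded to 4 dp:

9.2766 %


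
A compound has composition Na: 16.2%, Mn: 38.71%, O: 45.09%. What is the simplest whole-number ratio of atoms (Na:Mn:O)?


Assume 100 g of compound, divide each mass% by atomic mass to get moles, then normalize by the smallest to get a raw atom ratio.
Moles per 100 g: Na: 16.2/22.99 = 0.7047, Mn: 38.71/54.938 = 0.7046, O: 45.09/15.999 = 2.8183
Raw ratio (divide by min = 0.7046): Na: 1.0, Mn: 1.0, O: 4.0
Multiply by 1 to clear fractions: Na: 1.0 ~= 1, Mn: 1.0 ~= 1, O: 4.0 ~= 4
Reduce by GCD to get the simplest whole-number ratio:

1:1:4


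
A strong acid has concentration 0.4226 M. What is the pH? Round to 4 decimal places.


A strong acid dissociates completely, so [H+] equals the given concentration.
pH = -log10([H+]) = -log10(0.4226)
pH = 0.37407051, rounded to 4 dp:

0.3741


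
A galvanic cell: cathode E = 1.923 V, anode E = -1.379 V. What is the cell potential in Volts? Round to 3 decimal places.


Standard cell potential: E_cell = E_cathode - E_anode.
E_cell = 1.923 - (-1.379)
E_cell = 3.302 V, rounded to 3 dp:

3.302 V


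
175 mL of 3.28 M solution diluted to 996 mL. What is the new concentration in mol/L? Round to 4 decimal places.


Dilution: M1*V1 = M2*V2, solve for M2.
M2 = M1*V1 / V2
M2 = 3.28 * 175 / 996
M2 = 574.0 / 996
M2 = 0.57630522 mol/L, rounded to 4 dp:

0.5763 mol/L


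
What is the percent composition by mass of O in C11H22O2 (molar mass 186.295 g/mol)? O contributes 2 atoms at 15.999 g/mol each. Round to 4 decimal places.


pct = 100 * (n_elem * M_elem) / M_total
mass_contribution = 2 * 15.999 = 31.998 g/mol
pct = 100 * 31.998 / 186.295
pct = 17.17598433 %, rounded to 4 dp:

17.1760 %


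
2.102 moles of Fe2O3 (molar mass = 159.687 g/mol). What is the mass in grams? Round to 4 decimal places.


mass = n * M
mass = 2.102 * 159.687
mass = 335.662074 g, rounded to 4 dp:

335.6621 g


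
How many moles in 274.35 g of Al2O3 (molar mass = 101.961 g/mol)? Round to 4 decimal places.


n = mass / M
n = 274.35 / 101.961
n = 2.69073469 mol, rounded to 4 dp:

2.6907 mol


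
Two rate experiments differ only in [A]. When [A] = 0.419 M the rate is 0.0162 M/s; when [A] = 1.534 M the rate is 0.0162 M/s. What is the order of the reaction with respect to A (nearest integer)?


Rate is proportional to [A]^n, so rate2/rate1 = ([A]2/[A]1)^n. Take logs to solve for n.
rate2/rate1 = 0.0162 / 0.0162 = 1.0
[A]2/[A]1 = 1.534 / 0.419 = 3.6611
n = ln(1.0) / ln(3.6611) = 0.0
Nearest integer order:

0


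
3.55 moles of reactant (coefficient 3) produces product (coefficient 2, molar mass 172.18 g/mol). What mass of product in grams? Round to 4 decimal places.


Use the coefficient ratio to convert reactant moles to product moles, then multiply by the product's molar mass.
moles_P = moles_R * (coeff_P / coeff_R) = 3.55 * (2/3) = 2.366667
mass_P = moles_P * M_P = 2.366667 * 172.18
mass_P = 407.49272406 g, rounded to 4 dp:

407.4927 g


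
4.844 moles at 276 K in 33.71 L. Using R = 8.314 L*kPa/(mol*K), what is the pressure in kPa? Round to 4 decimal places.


PV = nRT, solve for P = nRT / V.
nRT = 4.844 * 8.314 * 276 = 11115.3524
P = 11115.3524 / 33.71
P = 329.73457134 kPa, rounded to 4 dp:

329.7346 kPa


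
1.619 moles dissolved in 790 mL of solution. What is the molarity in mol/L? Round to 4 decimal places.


Convert volume to liters: V_L = V_mL / 1000.
V_L = 790 / 1000 = 0.79 L
M = n / V_L = 1.619 / 0.79
M = 2.04936709 mol/L, rounded to 4 dp:

2.0494 mol/L


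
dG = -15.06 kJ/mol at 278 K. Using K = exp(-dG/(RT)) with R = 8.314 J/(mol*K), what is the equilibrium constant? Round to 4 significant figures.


dG is in kJ/mol; multiply by 1000 to match R in J/(mol*K).
RT = 8.314 * 278 = 2311.292 J/mol
exponent = -dG*1000 / (RT) = -(-15.06*1000) / 2311.292 = 6.51583616
K = exp(6.51583616)
K = 675.75877, rounded to 4 significant figures:

675.8


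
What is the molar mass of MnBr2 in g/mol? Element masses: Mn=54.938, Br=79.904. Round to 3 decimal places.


M = sum(count * atomic_mass) over atoms.
M = 1*54.938 + 2*79.904
M = 54.938 + 159.808
M = 214.746 g/mol, rounded to 3 dp:

214.746 g/mol


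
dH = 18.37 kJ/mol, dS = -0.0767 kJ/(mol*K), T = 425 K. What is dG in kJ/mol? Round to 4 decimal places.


Gibbs: dG = dH - T*dS (consistent units, dS already in kJ/(mol*K)).
T*dS = 425 * -0.0767 = -32.5975
dG = 18.37 - (-32.5975)
dG = 50.9675 kJ/mol, rounded to 4 dp:

50.9675 kJ/mol


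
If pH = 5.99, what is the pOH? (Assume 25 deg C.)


At 25 deg C, pH + pOH = 14.
pOH = 14 - pH = 14 - 5.99
pOH = 8.01:

8.01


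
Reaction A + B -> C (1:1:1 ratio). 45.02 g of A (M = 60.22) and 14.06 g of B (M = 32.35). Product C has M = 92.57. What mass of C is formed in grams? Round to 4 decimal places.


Find moles of each reactant; the smaller value is the limiting reagent in a 1:1:1 reaction, so moles_C equals moles of the limiter.
n_A = mass_A / M_A = 45.02 / 60.22 = 0.747592 mol
n_B = mass_B / M_B = 14.06 / 32.35 = 0.434621 mol
Limiting reagent: B (smaller), n_limiting = 0.434621 mol
mass_C = n_limiting * M_C = 0.434621 * 92.57
mass_C = 40.23286597 g, rounded to 4 dp:

40.2329 g


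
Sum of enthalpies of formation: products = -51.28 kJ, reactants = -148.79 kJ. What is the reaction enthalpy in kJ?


dH_rxn = sum(dH_f products) - sum(dH_f reactants)
dH_rxn = -51.28 - (-148.79)
dH_rxn = 97.51 kJ:

97.51 kJ


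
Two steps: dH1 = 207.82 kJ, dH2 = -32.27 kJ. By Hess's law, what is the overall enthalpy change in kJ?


Hess's law: enthalpy is a state function, so add the step enthalpies.
dH_total = dH1 + dH2 = 207.82 + (-32.27)
dH_total = 175.55 kJ:

175.55 kJ


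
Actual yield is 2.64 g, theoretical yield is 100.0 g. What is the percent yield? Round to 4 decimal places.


% yield = 100 * actual / theoretical
% yield = 100 * 2.64 / 100.0
% yield = 2.64 %, rounded to 4 dp:

2.6400 %


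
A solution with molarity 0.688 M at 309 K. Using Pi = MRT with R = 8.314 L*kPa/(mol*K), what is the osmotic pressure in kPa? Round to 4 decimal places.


Osmotic pressure (van't Hoff): Pi = M*R*T.
RT = 8.314 * 309 = 2569.026
Pi = 0.688 * 2569.026
Pi = 1767.489888 kPa, rounded to 4 dp:

1767.4899 kPa


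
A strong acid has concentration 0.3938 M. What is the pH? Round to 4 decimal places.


A strong acid dissociates completely, so [H+] equals the given concentration.
pH = -log10([H+]) = -log10(0.3938)
pH = 0.40472429, rounded to 4 dp:

0.4047


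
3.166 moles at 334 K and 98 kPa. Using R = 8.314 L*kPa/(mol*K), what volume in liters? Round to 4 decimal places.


PV = nRT, solve for V = nRT / P.
nRT = 3.166 * 8.314 * 334 = 8791.5894
V = 8791.5894 / 98
V = 89.71009592 L, rounded to 4 dp:

89.7101 L


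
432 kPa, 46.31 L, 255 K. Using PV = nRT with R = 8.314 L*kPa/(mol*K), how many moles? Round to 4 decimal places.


PV = nRT, solve for n = PV / (RT).
PV = 432 * 46.31 = 20005.92
RT = 8.314 * 255 = 2120.07
n = 20005.92 / 2120.07
n = 9.43644314 mol, rounded to 4 dp:

9.4364 mol


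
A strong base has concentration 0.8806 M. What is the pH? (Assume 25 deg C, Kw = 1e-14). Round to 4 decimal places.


A strong base dissociates completely, so [OH-] equals the given concentration.
pOH = -log10([OH-]) = -log10(0.8806) = 0.055221
pH = 14 - pOH = 14 - 0.055221
pH = 13.944779, rounded to 4 dp:

13.9448


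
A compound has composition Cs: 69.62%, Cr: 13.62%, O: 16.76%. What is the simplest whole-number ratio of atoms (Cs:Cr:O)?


Assume 100 g of compound, divide each mass% by atomic mass to get moles, then normalize by the smallest to get a raw atom ratio.
Moles per 100 g: Cs: 69.62/132.905 = 0.5238, Cr: 13.62/51.996 = 0.2619, O: 16.76/15.999 = 1.0476
Raw ratio (divide by min = 0.2619): Cs: 2.0, Cr: 1.0, O: 3.999
Multiply by 1 to clear fractions: Cs: 2.0 ~= 2, Cr: 1.0 ~= 1, O: 3.999 ~= 4
Reduce by GCD to get the simplest whole-number ratio:

2:1:4


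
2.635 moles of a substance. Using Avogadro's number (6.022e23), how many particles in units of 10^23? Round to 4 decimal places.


N = n * NA, then divide by 1e23 for the requested units.
N / 1e23 = n * 6.022
N / 1e23 = 2.635 * 6.022
N / 1e23 = 15.86797, rounded to 4 dp:

15.8680


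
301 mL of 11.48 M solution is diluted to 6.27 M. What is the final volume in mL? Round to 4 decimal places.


Dilution: M1*V1 = M2*V2, solve for V2.
V2 = M1*V1 / M2
V2 = 11.48 * 301 / 6.27
V2 = 3455.48 / 6.27
V2 = 551.11323764 mL, rounded to 4 dp:

551.1132 mL


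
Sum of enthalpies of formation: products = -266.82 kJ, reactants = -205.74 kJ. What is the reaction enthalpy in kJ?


dH_rxn = sum(dH_f products) - sum(dH_f reactants)
dH_rxn = -266.82 - (-205.74)
dH_rxn = -61.08 kJ:

-61.08 kJ


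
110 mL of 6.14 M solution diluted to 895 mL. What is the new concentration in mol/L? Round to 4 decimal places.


Dilution: M1*V1 = M2*V2, solve for M2.
M2 = M1*V1 / V2
M2 = 6.14 * 110 / 895
M2 = 675.4 / 895
M2 = 0.75463687 mol/L, rounded to 4 dp:

0.7546 mol/L


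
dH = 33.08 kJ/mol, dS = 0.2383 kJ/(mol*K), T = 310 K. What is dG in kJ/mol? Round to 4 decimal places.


Gibbs: dG = dH - T*dS (consistent units, dS already in kJ/(mol*K)).
T*dS = 310 * 0.2383 = 73.873
dG = 33.08 - (73.873)
dG = -40.793 kJ/mol, rounded to 4 dp:

-40.7930 kJ/mol


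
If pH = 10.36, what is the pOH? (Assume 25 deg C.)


At 25 deg C, pH + pOH = 14.
pOH = 14 - pH = 14 - 10.36
pOH = 3.64:

3.64


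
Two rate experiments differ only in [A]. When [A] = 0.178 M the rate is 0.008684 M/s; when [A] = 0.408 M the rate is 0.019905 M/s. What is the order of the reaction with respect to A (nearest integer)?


Rate is proportional to [A]^n, so rate2/rate1 = ([A]2/[A]1)^n. Take logs to solve for n.
rate2/rate1 = 0.019905 / 0.008684 = 2.2921
[A]2/[A]1 = 0.408 / 0.178 = 2.2921
n = ln(2.2921) / ln(2.2921) = 1.0
Nearest integer order:

1


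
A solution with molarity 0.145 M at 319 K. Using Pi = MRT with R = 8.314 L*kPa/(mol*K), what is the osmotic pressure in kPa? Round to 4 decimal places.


Osmotic pressure (van't Hoff): Pi = M*R*T.
RT = 8.314 * 319 = 2652.166
Pi = 0.145 * 2652.166
Pi = 384.56407 kPa, rounded to 4 dp:

384.5641 kPa


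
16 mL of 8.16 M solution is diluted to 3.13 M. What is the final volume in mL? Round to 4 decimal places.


Dilution: M1*V1 = M2*V2, solve for V2.
V2 = M1*V1 / M2
V2 = 8.16 * 16 / 3.13
V2 = 130.56 / 3.13
V2 = 41.71246006 mL, rounded to 4 dp:

41.7125 mL


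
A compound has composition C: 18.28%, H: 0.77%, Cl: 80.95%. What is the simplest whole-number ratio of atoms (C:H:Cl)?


Assume 100 g of compound, divide each mass% by atomic mass to get moles, then normalize by the smallest to get a raw atom ratio.
Moles per 100 g: C: 18.28/12.011 = 1.5219, H: 0.77/1.008 = 0.7639, Cl: 80.95/35.453 = 2.2833
Raw ratio (divide by min = 0.7639): C: 1.992, H: 1.0, Cl: 2.989
Multiply by 1 to clear fractions: C: 1.992 ~= 2, H: 1.0 ~= 1, Cl: 2.989 ~= 3
Reduce by GCD to get the simplest whole-number ratio:

2:1:3


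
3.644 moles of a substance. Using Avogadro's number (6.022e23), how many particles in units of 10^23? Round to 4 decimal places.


N = n * NA, then divide by 1e23 for the requested units.
N / 1e23 = n * 6.022
N / 1e23 = 3.644 * 6.022
N / 1e23 = 21.944168, rounded to 4 dp:

21.9442


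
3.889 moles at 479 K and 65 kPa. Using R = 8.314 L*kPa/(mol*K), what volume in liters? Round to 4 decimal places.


PV = nRT, solve for V = nRT / P.
nRT = 3.889 * 8.314 * 479 = 15487.5769
V = 15487.5769 / 65
V = 238.27041385 L, rounded to 4 dp:

238.2704 L


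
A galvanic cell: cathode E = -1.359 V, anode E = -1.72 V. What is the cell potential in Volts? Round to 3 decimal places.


Standard cell potential: E_cell = E_cathode - E_anode.
E_cell = -1.359 - (-1.72)
E_cell = 0.361 V, rounded to 3 dp:

0.361 V


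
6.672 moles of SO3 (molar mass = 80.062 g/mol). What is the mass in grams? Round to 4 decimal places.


mass = n * M
mass = 6.672 * 80.062
mass = 534.173664 g, rounded to 4 dp:

534.1737 g


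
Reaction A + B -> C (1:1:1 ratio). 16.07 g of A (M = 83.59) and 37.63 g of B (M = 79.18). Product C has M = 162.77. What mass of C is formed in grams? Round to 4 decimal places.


Find moles of each reactant; the smaller value is the limiting reagent in a 1:1:1 reaction, so moles_C equals moles of the limiter.
n_A = mass_A / M_A = 16.07 / 83.59 = 0.192248 mol
n_B = mass_B / M_B = 37.63 / 79.18 = 0.475246 mol
Limiting reagent: A (smaller), n_limiting = 0.192248 mol
mass_C = n_limiting * M_C = 0.192248 * 162.77
mass_C = 31.29220696 g, rounded to 4 dp:

31.2922 g


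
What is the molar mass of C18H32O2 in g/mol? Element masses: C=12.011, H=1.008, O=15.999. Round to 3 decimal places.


M = sum(count * atomic_mass) over atoms.
M = 18*12.011 + 32*1.008 + 2*15.999
M = 216.198 + 32.256 + 31.998
M = 280.452 g/mol, rounded to 3 dp:

280.452 g/mol


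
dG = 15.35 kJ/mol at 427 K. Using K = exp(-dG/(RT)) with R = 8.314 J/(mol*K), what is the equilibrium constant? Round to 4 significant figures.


dG is in kJ/mol; multiply by 1000 to match R in J/(mol*K).
RT = 8.314 * 427 = 3550.078 J/mol
exponent = -dG*1000 / (RT) = -(15.35*1000) / 3550.078 = -4.32384866
K = exp(-4.32384866)
K = 0.013248795, rounded to 4 significant figures:

0.01325


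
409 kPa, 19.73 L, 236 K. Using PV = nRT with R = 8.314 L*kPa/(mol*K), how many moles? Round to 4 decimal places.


PV = nRT, solve for n = PV / (RT).
PV = 409 * 19.73 = 8069.57
RT = 8.314 * 236 = 1962.104
n = 8069.57 / 1962.104
n = 4.11271268 mol, rounded to 4 dp:

4.1127 mol


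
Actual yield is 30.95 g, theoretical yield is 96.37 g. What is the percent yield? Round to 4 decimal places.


% yield = 100 * actual / theoretical
% yield = 100 * 30.95 / 96.37
% yield = 32.11580367 %, rounded to 4 dp:

32.1158 %


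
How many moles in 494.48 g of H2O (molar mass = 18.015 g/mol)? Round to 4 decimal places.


n = mass / M
n = 494.48 / 18.015
n = 27.44823758 mol, rounded to 4 dp:

27.4482 mol


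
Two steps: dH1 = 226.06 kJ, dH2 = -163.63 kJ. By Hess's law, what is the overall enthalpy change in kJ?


Hess's law: enthalpy is a state function, so add the step enthalpies.
dH_total = dH1 + dH2 = 226.06 + (-163.63)
dH_total = 62.43 kJ:

62.43 kJ


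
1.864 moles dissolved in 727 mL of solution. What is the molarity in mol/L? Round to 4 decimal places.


Convert volume to liters: V_L = V_mL / 1000.
V_L = 727 / 1000 = 0.727 L
M = n / V_L = 1.864 / 0.727
M = 2.56396149 mol/L, rounded to 4 dp:

2.5640 mol/L


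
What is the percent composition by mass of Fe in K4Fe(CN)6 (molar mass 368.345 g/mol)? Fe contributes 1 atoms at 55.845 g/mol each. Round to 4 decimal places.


pct = 100 * (n_elem * M_elem) / M_total
mass_contribution = 1 * 55.845 = 55.845 g/mol
pct = 100 * 55.845 / 368.345
pct = 15.16105825 %, rounded to 4 dp:

15.1611 %


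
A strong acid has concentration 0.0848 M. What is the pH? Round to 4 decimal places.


A strong acid dissociates completely, so [H+] equals the given concentration.
pH = -log10([H+]) = -log10(0.0848)
pH = 1.07160415, rounded to 4 dp:

1.0716


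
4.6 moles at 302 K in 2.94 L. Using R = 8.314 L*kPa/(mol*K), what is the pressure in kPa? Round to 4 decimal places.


PV = nRT, solve for P = nRT / V.
nRT = 4.6 * 8.314 * 302 = 11549.8088
P = 11549.8088 / 2.94
P = 3928.50639456 kPa, rounded to 4 dp:

3928.5064 kPa


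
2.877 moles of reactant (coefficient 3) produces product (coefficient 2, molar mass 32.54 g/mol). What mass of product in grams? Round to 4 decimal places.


Use the coefficient ratio to convert reactant moles to product moles, then multiply by the product's molar mass.
moles_P = moles_R * (coeff_P / coeff_R) = 2.877 * (2/3) = 1.918
mass_P = moles_P * M_P = 1.918 * 32.54
mass_P = 62.41172 g, rounded to 4 dp:

62.4117 g


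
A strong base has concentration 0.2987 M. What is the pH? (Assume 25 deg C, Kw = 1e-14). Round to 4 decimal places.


A strong base dissociates completely, so [OH-] equals the given concentration.
pOH = -log10([OH-]) = -log10(0.2987) = 0.524765
pH = 14 - pOH = 14 - 0.524765
pH = 13.475235, rounded to 4 dp:

13.4752


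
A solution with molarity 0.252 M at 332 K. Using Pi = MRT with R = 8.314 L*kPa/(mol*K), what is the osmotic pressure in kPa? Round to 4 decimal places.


Osmotic pressure (van't Hoff): Pi = M*R*T.
RT = 8.314 * 332 = 2760.248
Pi = 0.252 * 2760.248
Pi = 695.582496 kPa, rounded to 4 dp:

695.5825 kPa


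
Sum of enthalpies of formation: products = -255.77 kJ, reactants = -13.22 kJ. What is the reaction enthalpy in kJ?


dH_rxn = sum(dH_f products) - sum(dH_f reactants)
dH_rxn = -255.77 - (-13.22)
dH_rxn = -242.55 kJ:

-242.55 kJ


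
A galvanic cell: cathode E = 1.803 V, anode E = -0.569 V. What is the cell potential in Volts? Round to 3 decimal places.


Standard cell potential: E_cell = E_cathode - E_anode.
E_cell = 1.803 - (-0.569)
E_cell = 2.372 V, rounded to 3 dp:

2.372 V


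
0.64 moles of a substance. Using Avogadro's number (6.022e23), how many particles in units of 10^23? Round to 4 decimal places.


N = n * NA, then divide by 1e23 for the requested units.
N / 1e23 = n * 6.022
N / 1e23 = 0.64 * 6.022
N / 1e23 = 3.85408, rounded to 4 dp:

3.8541
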